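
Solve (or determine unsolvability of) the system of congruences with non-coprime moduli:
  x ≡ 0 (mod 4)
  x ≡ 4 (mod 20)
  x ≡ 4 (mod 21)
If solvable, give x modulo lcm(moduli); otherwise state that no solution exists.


Moduli 4, 20, 21 are not pairwise coprime, so CRT works modulo lcm(m_i) when all pairwise compatibility conditions hold.
Pairwise compatibility: gcd(m_i, m_j) must divide a_i - a_j for every pair.
Merge one congruence at a time:
  Start: x ≡ 0 (mod 4).
  Combine with x ≡ 4 (mod 20): gcd(4, 20) = 4; 4 - 0 = 4, which IS divisible by 4, so compatible.
    Write x = 0 + 4·t and substitute into x ≡ 4 (mod 20): 4·t ≡ 4 − 0 = 4 (mod 20).
    Divide the congruence (and modulus) by g = 4: 1·t ≡ 1 (mod 5).
    So t ≡ 1 (mod 5).
    Then x = 0 + 4·1 = 4, valid modulo lcm(4, 20) = 20: x ≡ 4 (mod 20).
  Combine with x ≡ 4 (mod 21): gcd(20, 21) = 1; 4 - 4 = 0, which IS divisible by 1, so compatible.
    Write x = 4 + 20·t and substitute into x ≡ 4 (mod 21): 20·t ≡ 4 − 4 = 0 (mod 21).
    The inverse of 20 mod 21 is 20 (since 20·20 = 400 = 19·21 + 1), so t ≡ 20·0 = 0 ≡ 0 (mod 21).
    Then x = 4 + 20·0 = 4, valid modulo lcm(20, 21) = 420: x ≡ 4 (mod 420).
Verify: 4 mod 4 = 0, 4 mod 20 = 4, 4 mod 21 = 4.

x ≡ 4 (mod 420).


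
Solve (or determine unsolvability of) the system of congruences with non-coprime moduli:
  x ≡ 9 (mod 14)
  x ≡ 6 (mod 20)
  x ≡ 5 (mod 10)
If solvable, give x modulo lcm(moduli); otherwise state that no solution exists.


Moduli 14, 20, 10 are not pairwise coprime, so CRT works modulo lcm(m_i) when all pairwise compatibility conditions hold.
Pairwise compatibility: gcd(m_i, m_j) must divide a_i - a_j for every pair.
Merge one congruence at a time:
  Start: x ≡ 9 (mod 14).
  Combine with x ≡ 6 (mod 20): gcd(14, 20) = 2, and 6 - 9 = -3 is NOT divisible by 2.
    ⇒ system is inconsistent (no integer solution).

No solution (the system is inconsistent).


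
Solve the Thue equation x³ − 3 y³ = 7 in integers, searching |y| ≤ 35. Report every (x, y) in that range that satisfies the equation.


The equation is x³ - 3y³ = 7. For fixed y, x³ = 3·y³ + 7, so a solution requires the RHS to be a perfect cube.
Strategy: iterate y from -35 to 35, compute RHS = 3·y³ + 7, and check whether it is a (positive or negative) perfect cube.
Check small values of y:
  y = 0: RHS = 7 is not a perfect cube.
  y = 1: RHS = 10 is not a perfect cube.
  y = -1: RHS = 4 is not a perfect cube.
  y = 2: RHS = 31 is not a perfect cube.
  y = -2: RHS = -17 is not a perfect cube.
  y = 3: RHS = 88 is not a perfect cube.
  y = -3: RHS = -74 is not a perfect cube.
Continuing the search up to |y| = 35 finds no solutions either.
No (x, y) in the scanned range satisfies the equation.

No integer solutions with |y| ≤ 35.


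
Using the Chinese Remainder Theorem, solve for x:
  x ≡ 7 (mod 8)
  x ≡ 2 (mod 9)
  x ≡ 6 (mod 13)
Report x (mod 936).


Moduli 8, 9, 13 are pairwise coprime; by CRT there is a unique solution modulo M = 8 · 9 · 13 = 936.
Solve pairwise, accumulating the modulus:
  Start with x ≡ 7 (mod 8).
  Combine with x ≡ 2 (mod 9): since gcd(8, 9) = 1, we get a unique residue mod 72.
    Write x = 7 + 8·t and substitute into x ≡ 2 (mod 9): 8·t ≡ 2 − 7 = -5 (mod 9).
    Reduce coefficients mod 9: 8·t ≡ 4 (mod 9).
    The inverse of 8 mod 9 is 8 (since 8·8 = 64 = 7·9 + 1), so t ≡ 8·4 = 32 ≡ 5 (mod 9).
    Then x = 7 + 8·5 = 47, valid modulo lcm(8, 9) = 72: x ≡ 47 (mod 72).
  Combine with x ≡ 6 (mod 13): since gcd(72, 13) = 1, we get a unique residue mod 936.
    Write x = 47 + 72·t and substitute into x ≡ 6 (mod 13): 72·t ≡ 6 − 47 = -41 (mod 13).
    Reduce coefficients mod 13: 7·t ≡ 11 (mod 13).
    The inverse of 7 mod 13 is 2 (since 7·2 = 14 = 1·13 + 1), so t ≡ 2·11 = 22 ≡ 9 (mod 13).
    Then x = 47 + 72·9 = 695, valid modulo lcm(72, 13) = 936: x ≡ 695 (mod 936).
Verify: 695 mod 8 = 7 ✓, 695 mod 9 = 2 ✓, 695 mod 13 = 6 ✓.

x ≡ 695 (mod 936).


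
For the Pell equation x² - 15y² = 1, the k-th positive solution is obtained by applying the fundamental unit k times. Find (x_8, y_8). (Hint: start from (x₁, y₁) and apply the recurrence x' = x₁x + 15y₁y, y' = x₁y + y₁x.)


Step 1: Find the fundamental solution (x₁, y₁) of x² - 15y² = 1.
  Expand √15 as a continued fraction. a₀ = ⌊√15⌋ = 3; iterate m_{k+1} = d_k·a_k − m_k, d_{k+1} = (15 − m_{k+1}²)/d_k, a_{k+1} = ⌊(a₀ + m_{k+1})/d_{k+1}⌋ (starting m₀ = 0, d₀ = 1), with convergents p_k = a_k·p_{k-1} + p_{k-2}, q_k = a_k·q_{k-1} + q_{k-2} (p₋₁ = 1, q₋₁ = 0):
  k = 0: a₀ = 3; p₀/q₀ = 3/1; p₀² − 15·q₀² = 9 − 15 = -6.
  k = 1: m = 3, d = 6, a = ⌊(3 + 3)/6⌋ = 1; p/q = (1·3 + 1)/(1·1 + 0) = 4/1; p² − 15·q² = 16 − 15 = 1.
  The first convergent with p² − 15·q² = 1 gives the fundamental solution (x₁, y₁) = (4, 1).
Step 2: Apply the recurrence (x_{n+1}, y_{n+1}) = (x₁x_n + 15y₁y_n, x₁y_n + y₁x_n) repeatedly.
  From (x_1, y_1) = (4, 1): x_2 = 4·4 + 15·1·1 = 31; y_2 = 4·1 + 1·4 = 8.
  From (x_2, y_2) = (31, 8): x_3 = 4·31 + 15·1·8 = 244; y_3 = 4·8 + 1·31 = 63.
  From (x_3, y_3) = (244, 63): x_4 = 4·244 + 15·1·63 = 1921; y_4 = 4·63 + 1·244 = 496.
  From (x_4, y_4) = (1921, 496): x_5 = 4·1921 + 15·1·496 = 15124; y_5 = 4·496 + 1·1921 = 3905.
  From (x_5, y_5) = (15124, 3905): x_6 = 4·15124 + 15·1·3905 = 119071; y_6 = 4·3905 + 1·15124 = 30744.
  From (x_6, y_6) = (119071, 30744): x_7 = 4·119071 + 15·1·30744 = 937444; y_7 = 4·30744 + 1·119071 = 242047.
  From (x_7, y_7) = (937444, 242047): x_8 = 4·937444 + 15·1·242047 = 7380481; y_8 = 4·242047 + 1·937444 = 1905632.
Step 3: Verify x_8² - 15·y_8² = 54471499791361 - 54471499791360 = 1 (should be 1). ✓

(x_1, y_1) = (4, 1); (x_8, y_8) = (7380481, 1905632).


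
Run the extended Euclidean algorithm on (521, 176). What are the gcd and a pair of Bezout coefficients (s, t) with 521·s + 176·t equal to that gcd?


Euclidean algorithm on (521, 176) — divide until remainder is 0:
  521 = 2 · 176 + 169
  176 = 1 · 169 + 7
  169 = 24 · 7 + 1
  7 = 7 · 1 + 0
gcd(521, 176) = 1.
Track Bezout coefficients alongside the remainders: start with r₀ = 521 = a·1 + b·0 (s = 1, t = 0) and r₁ = 176 = a·0 + b·1 (s = 0, t = 1); each new remainder r_{k+1} = r_{k-1} − q_k·r_k inherits s_{k+1} = s_{k-1} − q_k·s_k, t_{k+1} = t_{k-1} − q_k·t_k, so r_k = a·s_k + b·t_k at every step:
  q = 2: r = 169, s = 1 − 2·0 = 1, t = 0 − 2·1 = -2  (check: 521·1 + 176·(-2) = 169)
  q = 1: r = 7, s = 0 − 1·1 = -1, t = 1 − 1·(-2) = 3  (check: 521·(-1) + 176·3 = 7)
  q = 24: r = 1, s = 1 − 24·(-1) = 25, t = -2 − 24·3 = -74  (check: 521·25 + 176·(-74) = 1)
The row with r = 1 (the gcd) gives the Bezout coefficients s = 25, t = -74.
Result: 521 · (25) + 176 · (-74) = 1.

gcd(521, 176) = 1; s = 25, t = -74 (check: 521·25 + 176·(-74) = 1).


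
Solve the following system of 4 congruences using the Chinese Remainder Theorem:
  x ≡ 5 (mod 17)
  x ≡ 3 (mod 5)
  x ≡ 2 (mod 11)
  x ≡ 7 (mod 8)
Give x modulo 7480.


Product of moduli M = 17 · 5 · 11 · 8 = 7480.
Merge one congruence at a time:
  Start: x ≡ 5 (mod 17).
  Combine with x ≡ 3 (mod 5); new modulus lcm = 85.
    Write x = 5 + 17·t and substitute into x ≡ 3 (mod 5): 17·t ≡ 3 − 5 = -2 (mod 5).
    Reduce coefficients mod 5: 2·t ≡ 3 (mod 5).
    The inverse of 2 mod 5 is 3 (since 2·3 = 6 = 1·5 + 1), so t ≡ 3·3 = 9 ≡ 4 (mod 5).
    Then x = 5 + 17·4 = 73, valid modulo lcm(17, 5) = 85: x ≡ 73 (mod 85).
  Combine with x ≡ 2 (mod 11); new modulus lcm = 935.
    Write x = 73 + 85·t and substitute into x ≡ 2 (mod 11): 85·t ≡ 2 − 73 = -71 (mod 11).
    Reduce coefficients mod 11: 8·t ≡ 6 (mod 11).
    The inverse of 8 mod 11 is 7 (since 8·7 = 56 = 5·11 + 1), so t ≡ 7·6 = 42 ≡ 9 (mod 11).
    Then x = 73 + 85·9 = 838, valid modulo lcm(85, 11) = 935: x ≡ 838 (mod 935).
  Combine with x ≡ 7 (mod 8); new modulus lcm = 7480.
    Write x = 838 + 935·t and substitute into x ≡ 7 (mod 8): 935·t ≡ 7 − 838 = -831 (mod 8).
    Reduce coefficients mod 8: 7·t ≡ 1 (mod 8).
    The inverse of 7 mod 8 is 7 (since 7·7 = 49 = 6·8 + 1), so t ≡ 7·1 = 7 ≡ 7 (mod 8).
    Then x = 838 + 935·7 = 7383, valid modulo lcm(935, 8) = 7480: x ≡ 7383 (mod 7480).
Verify against each original: 7383 mod 17 = 5, 7383 mod 5 = 3, 7383 mod 11 = 2, 7383 mod 8 = 7.

x ≡ 7383 (mod 7480).


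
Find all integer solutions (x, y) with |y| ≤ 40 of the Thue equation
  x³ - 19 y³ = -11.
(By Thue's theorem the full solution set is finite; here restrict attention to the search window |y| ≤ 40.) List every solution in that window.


The equation is x³ - 19y³ = -11. For fixed y, x³ = 19·y³ − 11, so a solution requires the RHS to be a perfect cube.
Strategy: iterate y from -40 to 40, compute RHS = 19·y³ − 11, and check whether it is a (positive or negative) perfect cube.
Check small values of y:
  y = 0: RHS = -11 is not a perfect cube.
  y = 1: RHS = 8 = (2)³ ⇒ x = 2 works.
  y = -1: RHS = -30 is not a perfect cube.
  y = 2: RHS = 141 is not a perfect cube.
  y = -2: RHS = -163 is not a perfect cube.
  y = 3: RHS = 502 is not a perfect cube.
  y = -3: RHS = -524 is not a perfect cube.
Continuing the search up to |y| = 40 finds no further solutions beyond those listed.
Collected solutions: (2, 1).

Solutions (with |y| ≤ 40): (2, 1).


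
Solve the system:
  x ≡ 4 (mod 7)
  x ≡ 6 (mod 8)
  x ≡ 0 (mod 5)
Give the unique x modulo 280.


Moduli 7, 8, 5 are pairwise coprime; by CRT there is a unique solution modulo M = 7 · 8 · 5 = 280.
Solve pairwise, accumulating the modulus:
  Start with x ≡ 4 (mod 7).
  Combine with x ≡ 6 (mod 8): since gcd(7, 8) = 1, we get a unique residue mod 56.
    Write x = 4 + 7·t and substitute into x ≡ 6 (mod 8): 7·t ≡ 6 − 4 = 2 (mod 8).
    The inverse of 7 mod 8 is 7 (since 7·7 = 49 = 6·8 + 1), so t ≡ 7·2 = 14 ≡ 6 (mod 8).
    Then x = 4 + 7·6 = 46, valid modulo lcm(7, 8) = 56: x ≡ 46 (mod 56).
  Combine with x ≡ 0 (mod 5): since gcd(56, 5) = 1, we get a unique residue mod 280.
    Write x = 46 + 56·t and substitute into x ≡ 0 (mod 5): 56·t ≡ 0 − 46 = -46 (mod 5).
    Reduce coefficients mod 5: 1·t ≡ 4 (mod 5).
    So t ≡ 4 (mod 5).
    Then x = 46 + 56·4 = 270, valid modulo lcm(56, 5) = 280: x ≡ 270 (mod 280).
Verify: 270 mod 7 = 4 ✓, 270 mod 8 = 6 ✓, 270 mod 5 = 0 ✓.

x ≡ 270 (mod 280).


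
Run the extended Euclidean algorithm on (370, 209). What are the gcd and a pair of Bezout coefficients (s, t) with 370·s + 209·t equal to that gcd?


Euclidean algorithm on (370, 209) — divide until remainder is 0:
  370 = 1 · 209 + 161
  209 = 1 · 161 + 48
  161 = 3 · 48 + 17
  48 = 2 · 17 + 14
  17 = 1 · 14 + 3
  14 = 4 · 3 + 2
  3 = 1 · 2 + 1
  2 = 2 · 1 + 0
gcd(370, 209) = 1.
Track Bezout coefficients alongside the remainders: start with r₀ = 370 = a·1 + b·0 (s = 1, t = 0) and r₁ = 209 = a·0 + b·1 (s = 0, t = 1); each new remainder r_{k+1} = r_{k-1} − q_k·r_k inherits s_{k+1} = s_{k-1} − q_k·s_k, t_{k+1} = t_{k-1} − q_k·t_k, so r_k = a·s_k + b·t_k at every step:
  q = 1: r = 161, s = 1 − 1·0 = 1, t = 0 − 1·1 = -1  (check: 370·1 + 209·(-1) = 161)
  q = 1: r = 48, s = 0 − 1·1 = -1, t = 1 − 1·(-1) = 2  (check: 370·(-1) + 209·2 = 48)
  q = 3: r = 17, s = 1 − 3·(-1) = 4, t = -1 − 3·2 = -7  (check: 370·4 + 209·(-7) = 17)
  q = 2: r = 14, s = -1 − 2·4 = -9, t = 2 − 2·(-7) = 16  (check: 370·(-9) + 209·16 = 14)
  q = 1: r = 3, s = 4 − 1·(-9) = 13, t = -7 − 1·16 = -23  (check: 370·13 + 209·(-23) = 3)
  q = 4: r = 2, s = -9 − 4·13 = -61, t = 16 − 4·(-23) = 108  (check: 370·(-61) + 209·108 = 2)
  q = 1: r = 1, s = 13 − 1·(-61) = 74, t = -23 − 1·108 = -131  (check: 370·74 + 209·(-131) = 1)
The row with r = 1 (the gcd) gives the Bezout coefficients s = 74, t = -131.
Result: 370 · (74) + 209 · (-131) = 1.

gcd(370, 209) = 1; s = 74, t = -131 (check: 370·74 + 209·(-131) = 1).


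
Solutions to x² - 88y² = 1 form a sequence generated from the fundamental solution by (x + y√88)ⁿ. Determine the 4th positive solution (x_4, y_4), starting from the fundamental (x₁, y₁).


Step 1: Find the fundamental solution (x₁, y₁) of x² - 88y² = 1.
  Expand √88 as a continued fraction. a₀ = ⌊√88⌋ = 9; iterate m_{k+1} = d_k·a_k − m_k, d_{k+1} = (88 − m_{k+1}²)/d_k, a_{k+1} = ⌊(a₀ + m_{k+1})/d_{k+1}⌋ (starting m₀ = 0, d₀ = 1), with convergents p_k = a_k·p_{k-1} + p_{k-2}, q_k = a_k·q_{k-1} + q_{k-2} (p₋₁ = 1, q₋₁ = 0):
  k = 0: a₀ = 9; p₀/q₀ = 9/1; p₀² − 88·q₀² = 81 − 88 = -7.
  k = 1: m = 9, d = 7, a = ⌊(9 + 9)/7⌋ = 2; p/q = (2·9 + 1)/(2·1 + 0) = 19/2; p² − 88·q² = 361 − 352 = 9.
  k = 2: m = 5, d = 9, a = ⌊(9 + 5)/9⌋ = 1; p/q = (1·19 + 9)/(1·2 + 1) = 28/3; p² − 88·q² = 784 − 792 = -8.
  k = 3: m = 4, d = 8, a = ⌊(9 + 4)/8⌋ = 1; p/q = (1·28 + 19)/(1·3 + 2) = 47/5; p² − 88·q² = 2209 − 2200 = 9.
  k = 4: m = 4, d = 9, a = ⌊(9 + 4)/9⌋ = 1; p/q = (1·47 + 28)/(1·5 + 3) = 75/8; p² − 88·q² = 5625 − 5632 = -7.
  k = 5: m = 5, d = 7, a = ⌊(9 + 5)/7⌋ = 2; p/q = (2·75 + 47)/(2·8 + 5) = 197/21; p² − 88·q² = 38809 − 38808 = 1.
  The first convergent with p² − 88·q² = 1 gives the fundamental solution (x₁, y₁) = (197, 21).
Step 2: Apply the recurrence (x_{n+1}, y_{n+1}) = (x₁x_n + 88y₁y_n, x₁y_n + y₁x_n) repeatedly.
  From (x_1, y_1) = (197, 21): x_2 = 197·197 + 88·21·21 = 77617; y_2 = 197·21 + 21·197 = 8274.
  From (x_2, y_2) = (77617, 8274): x_3 = 197·77617 + 88·21·8274 = 30580901; y_3 = 197·8274 + 21·77617 = 3259935.
  From (x_3, y_3) = (30580901, 3259935): x_4 = 197·30580901 + 88·21·3259935 = 12048797377; y_4 = 197·3259935 + 21·30580901 = 1284406116.
Step 3: Verify x_4² - 88·y_4² = 145173518232002080129 - 145173518232002080128 = 1 (should be 1). ✓

(x_1, y_1) = (197, 21); (x_4, y_4) = (12048797377, 1284406116).


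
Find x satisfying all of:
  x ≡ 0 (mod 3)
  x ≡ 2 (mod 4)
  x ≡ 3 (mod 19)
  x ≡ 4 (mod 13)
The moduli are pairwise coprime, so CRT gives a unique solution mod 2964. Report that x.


Product of moduli M = 3 · 4 · 19 · 13 = 2964.
Merge one congruence at a time:
  Start: x ≡ 0 (mod 3).
  Combine with x ≡ 2 (mod 4); new modulus lcm = 12.
    Write x = 0 + 3·t and substitute into x ≡ 2 (mod 4): 3·t ≡ 2 − 0 = 2 (mod 4).
    The inverse of 3 mod 4 is 3 (since 3·3 = 9 = 2·4 + 1), so t ≡ 3·2 = 6 ≡ 2 (mod 4).
    Then x = 0 + 3·2 = 6, valid modulo lcm(3, 4) = 12: x ≡ 6 (mod 12).
  Combine with x ≡ 3 (mod 19); new modulus lcm = 228.
    Write x = 6 + 12·t and substitute into x ≡ 3 (mod 19): 12·t ≡ 3 − 6 = -3 (mod 19).
    Reduce coefficients mod 19: 12·t ≡ 16 (mod 19).
    The inverse of 12 mod 19 is 8 (since 12·8 = 96 = 5·19 + 1), so t ≡ 8·16 = 128 ≡ 14 (mod 19).
    Then x = 6 + 12·14 = 174, valid modulo lcm(12, 19) = 228: x ≡ 174 (mod 228).
  Combine with x ≡ 4 (mod 13); new modulus lcm = 2964.
    Write x = 174 + 228·t and substitute into x ≡ 4 (mod 13): 228·t ≡ 4 − 174 = -170 (mod 13).
    Reduce coefficients mod 13: 7·t ≡ 12 (mod 13).
    The inverse of 7 mod 13 is 2 (since 7·2 = 14 = 1·13 + 1), so t ≡ 2·12 = 24 ≡ 11 (mod 13).
    Then x = 174 + 228·11 = 2682, valid modulo lcm(228, 13) = 2964: x ≡ 2682 (mod 2964).
Verify against each original: 2682 mod 3 = 0, 2682 mod 4 = 2, 2682 mod 19 = 3, 2682 mod 13 = 4.

x ≡ 2682 (mod 2964).


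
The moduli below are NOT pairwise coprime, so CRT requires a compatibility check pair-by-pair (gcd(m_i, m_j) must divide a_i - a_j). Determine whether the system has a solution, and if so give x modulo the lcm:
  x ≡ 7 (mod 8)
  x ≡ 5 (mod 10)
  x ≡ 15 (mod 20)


Moduli 8, 10, 20 are not pairwise coprime, so CRT works modulo lcm(m_i) when all pairwise compatibility conditions hold.
Pairwise compatibility: gcd(m_i, m_j) must divide a_i - a_j for every pair.
Merge one congruence at a time:
  Start: x ≡ 7 (mod 8).
  Combine with x ≡ 5 (mod 10): gcd(8, 10) = 2; 5 - 7 = -2, which IS divisible by 2, so compatible.
    Write x = 7 + 8·t and substitute into x ≡ 5 (mod 10): 8·t ≡ 5 − 7 = -2 (mod 10).
    Divide the congruence (and modulus) by g = 2: 4·t ≡ -1 (mod 5).
    Reduce coefficients mod 5: 4·t ≡ 4 (mod 5).
    The inverse of 4 mod 5 is 4 (since 4·4 = 16 = 3·5 + 1), so t ≡ 4·4 = 16 ≡ 1 (mod 5).
    Then x = 7 + 8·1 = 15, valid modulo lcm(8, 10) = 40: x ≡ 15 (mod 40).
  Combine with x ≡ 15 (mod 20): gcd(40, 20) = 20; 15 - 15 = 0, which IS divisible by 20, so compatible.
    Write x = 15 + 40·t and substitute into x ≡ 15 (mod 20): 40·t ≡ 15 − 15 = 0 (mod 20).
    Divide the congruence (and modulus) by g = 20: 2·t ≡ 0 (mod 1).
    Modulo 1 every t works; take t = 0.
    Then x = 15 + 40·0 = 15, valid modulo lcm(40, 20) = 40: x ≡ 15 (mod 40).
Verify: 15 mod 8 = 7, 15 mod 10 = 5, 15 mod 20 = 15.

x ≡ 15 (mod 40).


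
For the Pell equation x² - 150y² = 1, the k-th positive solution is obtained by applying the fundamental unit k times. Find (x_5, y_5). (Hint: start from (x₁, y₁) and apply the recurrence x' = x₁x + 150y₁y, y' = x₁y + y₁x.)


Step 1: Find the fundamental solution (x₁, y₁) of x² - 150y² = 1.
  Expand √150 as a continued fraction. a₀ = ⌊√150⌋ = 12; iterate m_{k+1} = d_k·a_k − m_k, d_{k+1} = (150 − m_{k+1}²)/d_k, a_{k+1} = ⌊(a₀ + m_{k+1})/d_{k+1}⌋ (starting m₀ = 0, d₀ = 1), with convergents p_k = a_k·p_{k-1} + p_{k-2}, q_k = a_k·q_{k-1} + q_{k-2} (p₋₁ = 1, q₋₁ = 0):
  k = 0: a₀ = 12; p₀/q₀ = 12/1; p₀² − 150·q₀² = 144 − 150 = -6.
  k = 1: m = 12, d = 6, a = ⌊(12 + 12)/6⌋ = 4; p/q = (4·12 + 1)/(4·1 + 0) = 49/4; p² − 150·q² = 2401 − 2400 = 1.
  The first convergent with p² − 150·q² = 1 gives the fundamental solution (x₁, y₁) = (49, 4).
Step 2: Apply the recurrence (x_{n+1}, y_{n+1}) = (x₁x_n + 150y₁y_n, x₁y_n + y₁x_n) repeatedly.
  From (x_1, y_1) = (49, 4): x_2 = 49·49 + 150·4·4 = 4801; y_2 = 49·4 + 4·49 = 392.
  From (x_2, y_2) = (4801, 392): x_3 = 49·4801 + 150·4·392 = 470449; y_3 = 49·392 + 4·4801 = 38412.
  From (x_3, y_3) = (470449, 38412): x_4 = 49·470449 + 150·4·38412 = 46099201; y_4 = 49·38412 + 4·470449 = 3763984.
  From (x_4, y_4) = (46099201, 3763984): x_5 = 49·46099201 + 150·4·3763984 = 4517251249; y_5 = 49·3763984 + 4·46099201 = 368832020.
Step 3: Verify x_5² - 150·y_5² = 20405558846592060001 - 20405558846592060000 = 1 (should be 1). ✓

(x_1, y_1) = (49, 4); (x_5, y_5) = (4517251249, 368832020).


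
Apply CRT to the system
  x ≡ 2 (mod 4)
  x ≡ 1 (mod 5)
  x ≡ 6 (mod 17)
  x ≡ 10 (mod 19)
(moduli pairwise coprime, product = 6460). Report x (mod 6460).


Product of moduli M = 4 · 5 · 17 · 19 = 6460.
Merge one congruence at a time:
  Start: x ≡ 2 (mod 4).
  Combine with x ≡ 1 (mod 5); new modulus lcm = 20.
    Write x = 2 + 4·t and substitute into x ≡ 1 (mod 5): 4·t ≡ 1 − 2 = -1 (mod 5).
    Reduce coefficients mod 5: 4·t ≡ 4 (mod 5).
    The inverse of 4 mod 5 is 4 (since 4·4 = 16 = 3·5 + 1), so t ≡ 4·4 = 16 ≡ 1 (mod 5).
    Then x = 2 + 4·1 = 6, valid modulo lcm(4, 5) = 20: x ≡ 6 (mod 20).
  Combine with x ≡ 6 (mod 17); new modulus lcm = 340.
    Write x = 6 + 20·t and substitute into x ≡ 6 (mod 17): 20·t ≡ 6 − 6 = 0 (mod 17).
    Reduce coefficients mod 17: 3·t ≡ 0 (mod 17).
    The inverse of 3 mod 17 is 6 (since 3·6 = 18 = 1·17 + 1), so t ≡ 6·0 = 0 ≡ 0 (mod 17).
    Then x = 6 + 20·0 = 6, valid modulo lcm(20, 17) = 340: x ≡ 6 (mod 340).
  Combine with x ≡ 10 (mod 19); new modulus lcm = 6460.
    Write x = 6 + 340·t and substitute into x ≡ 10 (mod 19): 340·t ≡ 10 − 6 = 4 (mod 19).
    Reduce coefficients mod 19: 17·t ≡ 4 (mod 19).
    The inverse of 17 mod 19 is 9 (since 17·9 = 153 = 8·19 + 1), so t ≡ 9·4 = 36 ≡ 17 (mod 19).
    Then x = 6 + 340·17 = 5786, valid modulo lcm(340, 19) = 6460: x ≡ 5786 (mod 6460).
Verify against each original: 5786 mod 4 = 2, 5786 mod 5 = 1, 5786 mod 17 = 6, 5786 mod 19 = 10.

x ≡ 5786 (mod 6460).


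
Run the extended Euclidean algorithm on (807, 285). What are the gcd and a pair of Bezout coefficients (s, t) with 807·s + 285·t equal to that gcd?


Euclidean algorithm on (807, 285) — divide until remainder is 0:
  807 = 2 · 285 + 237
  285 = 1 · 237 + 48
  237 = 4 · 48 + 45
  48 = 1 · 45 + 3
  45 = 15 · 3 + 0
gcd(807, 285) = 3.
Track Bezout coefficients alongside the remainders: start with r₀ = 807 = a·1 + b·0 (s = 1, t = 0) and r₁ = 285 = a·0 + b·1 (s = 0, t = 1); each new remainder r_{k+1} = r_{k-1} − q_k·r_k inherits s_{k+1} = s_{k-1} − q_k·s_k, t_{k+1} = t_{k-1} − q_k·t_k, so r_k = a·s_k + b·t_k at every step:
  q = 2: r = 237, s = 1 − 2·0 = 1, t = 0 − 2·1 = -2  (check: 807·1 + 285·(-2) = 237)
  q = 1: r = 48, s = 0 − 1·1 = -1, t = 1 − 1·(-2) = 3  (check: 807·(-1) + 285·3 = 48)
  q = 4: r = 45, s = 1 − 4·(-1) = 5, t = -2 − 4·3 = -14  (check: 807·5 + 285·(-14) = 45)
  q = 1: r = 3, s = -1 − 1·5 = -6, t = 3 − 1·(-14) = 17  (check: 807·(-6) + 285·17 = 3)
The row with r = 3 (the gcd) gives the Bezout coefficients s = -6, t = 17.
Result: 807 · (-6) + 285 · (17) = 3.

gcd(807, 285) = 3; s = -6, t = 17 (check: 807·(-6) + 285·17 = 3).


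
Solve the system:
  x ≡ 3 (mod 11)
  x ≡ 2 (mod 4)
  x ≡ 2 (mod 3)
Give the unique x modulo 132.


Moduli 11, 4, 3 are pairwise coprime; by CRT there is a unique solution modulo M = 11 · 4 · 3 = 132.
Solve pairwise, accumulating the modulus:
  Start with x ≡ 3 (mod 11).
  Combine with x ≡ 2 (mod 4): since gcd(11, 4) = 1, we get a unique residue mod 44.
    Write x = 3 + 11·t and substitute into x ≡ 2 (mod 4): 11·t ≡ 2 − 3 = -1 (mod 4).
    Reduce coefficients mod 4: 3·t ≡ 3 (mod 4).
    The inverse of 3 mod 4 is 3 (since 3·3 = 9 = 2·4 + 1), so t ≡ 3·3 = 9 ≡ 1 (mod 4).
    Then x = 3 + 11·1 = 14, valid modulo lcm(11, 4) = 44: x ≡ 14 (mod 44).
  Combine with x ≡ 2 (mod 3): since gcd(44, 3) = 1, we get a unique residue mod 132.
    Write x = 14 + 44·t and substitute into x ≡ 2 (mod 3): 44·t ≡ 2 − 14 = -12 (mod 3).
    Reduce coefficients mod 3: 2·t ≡ 0 (mod 3).
    The inverse of 2 mod 3 is 2 (since 2·2 = 4 = 1·3 + 1), so t ≡ 2·0 = 0 ≡ 0 (mod 3).
    Then x = 14 + 44·0 = 14, valid modulo lcm(44, 3) = 132: x ≡ 14 (mod 132).
Verify: 14 mod 11 = 3 ✓, 14 mod 4 = 2 ✓, 14 mod 3 = 2 ✓.

x ≡ 14 (mod 132).


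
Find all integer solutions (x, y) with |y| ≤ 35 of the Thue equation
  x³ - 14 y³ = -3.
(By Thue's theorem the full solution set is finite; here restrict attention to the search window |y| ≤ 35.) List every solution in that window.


The equation is x³ - 14y³ = -3. For fixed y, x³ = 14·y³ − 3, so a solution requires the RHS to be a perfect cube.
Strategy: iterate y from -35 to 35, compute RHS = 14·y³ − 3, and check whether it is a (positive or negative) perfect cube.
Check small values of y:
  y = 0: RHS = -3 is not a perfect cube.
  y = 1: RHS = 11 is not a perfect cube.
  y = -1: RHS = -17 is not a perfect cube.
  y = 2: RHS = 109 is not a perfect cube.
  y = -2: RHS = -115 is not a perfect cube.
  y = 3: RHS = 375 is not a perfect cube.
  y = -3: RHS = -381 is not a perfect cube.
Continuing the search up to |y| = 35 finds no solutions either.
No (x, y) in the scanned range satisfies the equation.

No integer solutions with |y| ≤ 35.


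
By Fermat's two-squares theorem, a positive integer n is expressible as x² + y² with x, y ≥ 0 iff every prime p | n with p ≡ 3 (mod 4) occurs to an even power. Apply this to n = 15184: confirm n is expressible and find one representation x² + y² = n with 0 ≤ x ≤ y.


Step 1: Factor n = 15184 = 2^4 · 13 · 73.
Step 2: Check the mod-4 condition on each prime factor: 2 = 2 (special); 13 ≡ 1 (mod 4), exponent 1; 73 ≡ 1 (mod 4), exponent 1.
All primes ≡ 3 (mod 4) appear to even exponent (or don't appear), so by the two-squares theorem n IS expressible as a sum of two squares.
Step 3: Build a representation. Group n = k² · m with k = 4 and m = 13 · 73 = 949 (a product of primes ≡ 1 (mod 4)); a representation of m scales to one of n via (k·x)² + (k·y)² = k²(x² + y²). Each prime p ≡ 1 (mod 4) is itself a sum of two squares; find a² by testing p − a² for a perfect square:
  13: 13 − 1² = 12, 13 − 2² = 9 = 3² ⇒ 13 = 2² + 3².
  73: 73 − 1² = 72, 73 − 2² = 69, 73 − 3² = 64 = 8² ⇒ 73 = 3² + 8².
  Combine using the Brahmagupta–Fibonacci identity (a² + b²)(c² + d²) = (ac − bd)² + (ad + bc)² = (ac + bd)² + (ad − bc)²:
  13 · 73 = 949: from (2² + 3²)(3² + 8²), take (2·3 − 3·8, 2·8 + 3·3) = (6 − 24, 16 + 9) = (-18, 25); dropping signs (only squares matter) gives (18, 25); check 18² + 25² = 324 + 625 = 949 ✓.
  Scale by k = 4: (4·18, 4·25) = (72, 100).
Step 4: Order so x ≤ y and verify: 72² + 100² = 5184 + 10000 = 15184 = n. ✓

n = 15184 = 72² + 100² (one valid representation with x ≤ y).


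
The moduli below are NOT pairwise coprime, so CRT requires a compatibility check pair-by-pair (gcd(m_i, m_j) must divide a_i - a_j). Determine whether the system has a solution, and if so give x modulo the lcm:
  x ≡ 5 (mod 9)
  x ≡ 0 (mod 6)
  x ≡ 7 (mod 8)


Moduli 9, 6, 8 are not pairwise coprime, so CRT works modulo lcm(m_i) when all pairwise compatibility conditions hold.
Pairwise compatibility: gcd(m_i, m_j) must divide a_i - a_j for every pair.
Merge one congruence at a time:
  Start: x ≡ 5 (mod 9).
  Combine with x ≡ 0 (mod 6): gcd(9, 6) = 3, and 0 - 5 = -5 is NOT divisible by 3.
    ⇒ system is inconsistent (no integer solution).

No solution (the system is inconsistent).


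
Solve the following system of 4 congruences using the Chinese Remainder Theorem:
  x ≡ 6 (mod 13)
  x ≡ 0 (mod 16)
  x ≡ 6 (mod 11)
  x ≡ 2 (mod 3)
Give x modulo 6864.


Product of moduli M = 13 · 16 · 11 · 3 = 6864.
Merge one congruence at a time:
  Start: x ≡ 6 (mod 13).
  Combine with x ≡ 0 (mod 16); new modulus lcm = 208.
    Write x = 6 + 13·t and substitute into x ≡ 0 (mod 16): 13·t ≡ 0 − 6 = -6 (mod 16).
    Reduce coefficients mod 16: 13·t ≡ 10 (mod 16).
    The inverse of 13 mod 16 is 5 (since 13·5 = 65 = 4·16 + 1), so t ≡ 5·10 = 50 ≡ 2 (mod 16).
    Then x = 6 + 13·2 = 32, valid modulo lcm(13, 16) = 208: x ≡ 32 (mod 208).
  Combine with x ≡ 6 (mod 11); new modulus lcm = 2288.
    Write x = 32 + 208·t and substitute into x ≡ 6 (mod 11): 208·t ≡ 6 − 32 = -26 (mod 11).
    Reduce coefficients mod 11: 10·t ≡ 7 (mod 11).
    The inverse of 10 mod 11 is 10 (since 10·10 = 100 = 9·11 + 1), so t ≡ 10·7 = 70 ≡ 4 (mod 11).
    Then x = 32 + 208·4 = 864, valid modulo lcm(208, 11) = 2288: x ≡ 864 (mod 2288).
  Combine with x ≡ 2 (mod 3); new modulus lcm = 6864.
    Write x = 864 + 2288·t and substitute into x ≡ 2 (mod 3): 2288·t ≡ 2 − 864 = -862 (mod 3).
    Reduce coefficients mod 3: 2·t ≡ 2 (mod 3).
    The inverse of 2 mod 3 is 2 (since 2·2 = 4 = 1·3 + 1), so t ≡ 2·2 = 4 ≡ 1 (mod 3).
    Then x = 864 + 2288·1 = 3152, valid modulo lcm(2288, 3) = 6864: x ≡ 3152 (mod 6864).
Verify against each original: 3152 mod 13 = 6, 3152 mod 16 = 0, 3152 mod 11 = 6, 3152 mod 3 = 2.

x ≡ 3152 (mod 6864).


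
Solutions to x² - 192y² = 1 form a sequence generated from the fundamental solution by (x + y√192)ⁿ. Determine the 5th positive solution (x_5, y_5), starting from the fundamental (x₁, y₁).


Step 1: Find the fundamental solution (x₁, y₁) of x² - 192y² = 1.
  Expand √192 as a continued fraction. a₀ = ⌊√192⌋ = 13; iterate m_{k+1} = d_k·a_k − m_k, d_{k+1} = (192 − m_{k+1}²)/d_k, a_{k+1} = ⌊(a₀ + m_{k+1})/d_{k+1}⌋ (starting m₀ = 0, d₀ = 1), with convergents p_k = a_k·p_{k-1} + p_{k-2}, q_k = a_k·q_{k-1} + q_{k-2} (p₋₁ = 1, q₋₁ = 0):
  k = 0: a₀ = 13; p₀/q₀ = 13/1; p₀² − 192·q₀² = 169 − 192 = -23.
  k = 1: m = 13, d = 23, a = ⌊(13 + 13)/23⌋ = 1; p/q = (1·13 + 1)/(1·1 + 0) = 14/1; p² − 192·q² = 196 − 192 = 4.
  k = 2: m = 10, d = 4, a = ⌊(13 + 10)/4⌋ = 5; p/q = (5·14 + 13)/(5·1 + 1) = 83/6; p² − 192·q² = 6889 − 6912 = -23.
  k = 3: m = 10, d = 23, a = ⌊(13 + 10)/23⌋ = 1; p/q = (1·83 + 14)/(1·6 + 1) = 97/7; p² − 192·q² = 9409 − 9408 = 1.
  The first convergent with p² − 192·q² = 1 gives the fundamental solution (x₁, y₁) = (97, 7).
Step 2: Apply the recurrence (x_{n+1}, y_{n+1}) = (x₁x_n + 192y₁y_n, x₁y_n + y₁x_n) repeatedly.
  From (x_1, y_1) = (97, 7): x_2 = 97·97 + 192·7·7 = 18817; y_2 = 97·7 + 7·97 = 1358.
  From (x_2, y_2) = (18817, 1358): x_3 = 97·18817 + 192·7·1358 = 3650401; y_3 = 97·1358 + 7·18817 = 263445.
  From (x_3, y_3) = (3650401, 263445): x_4 = 97·3650401 + 192·7·263445 = 708158977; y_4 = 97·263445 + 7·3650401 = 51106972.
  From (x_4, y_4) = (708158977, 51106972): x_5 = 97·708158977 + 192·7·51106972 = 137379191137; y_5 = 97·51106972 + 7·708158977 = 9914489123.
Step 3: Verify x_5² - 192·y_5² = 18873042157456379352769 - 18873042157456379352768 = 1 (should be 1). ✓

(x_1, y_1) = (97, 7); (x_5, y_5) = (137379191137, 9914489123).


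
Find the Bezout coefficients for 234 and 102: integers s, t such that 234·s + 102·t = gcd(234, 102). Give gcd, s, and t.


Euclidean algorithm on (234, 102) — divide until remainder is 0:
  234 = 2 · 102 + 30
  102 = 3 · 30 + 12
  30 = 2 · 12 + 6
  12 = 2 · 6 + 0
gcd(234, 102) = 6.
Track Bezout coefficients alongside the remainders: start with r₀ = 234 = a·1 + b·0 (s = 1, t = 0) and r₁ = 102 = a·0 + b·1 (s = 0, t = 1); each new remainder r_{k+1} = r_{k-1} − q_k·r_k inherits s_{k+1} = s_{k-1} − q_k·s_k, t_{k+1} = t_{k-1} − q_k·t_k, so r_k = a·s_k + b·t_k at every step:
  q = 2: r = 30, s = 1 − 2·0 = 1, t = 0 − 2·1 = -2  (check: 234·1 + 102·(-2) = 30)
  q = 3: r = 12, s = 0 − 3·1 = -3, t = 1 − 3·(-2) = 7  (check: 234·(-3) + 102·7 = 12)
  q = 2: r = 6, s = 1 − 2·(-3) = 7, t = -2 − 2·7 = -16  (check: 234·7 + 102·(-16) = 6)
The row with r = 6 (the gcd) gives the Bezout coefficients s = 7, t = -16.
Result: 234 · (7) + 102 · (-16) = 6.

gcd(234, 102) = 6; s = 7, t = -16 (check: 234·7 + 102·(-16) = 6).


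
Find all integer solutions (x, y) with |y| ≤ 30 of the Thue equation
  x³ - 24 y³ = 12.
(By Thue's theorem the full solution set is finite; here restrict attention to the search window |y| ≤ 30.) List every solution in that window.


The equation is x³ - 24y³ = 12. For fixed y, x³ = 24·y³ + 12, so a solution requires the RHS to be a perfect cube.
Strategy: iterate y from -30 to 30, compute RHS = 24·y³ + 12, and check whether it is a (positive or negative) perfect cube.
Check small values of y:
  y = 0: RHS = 12 is not a perfect cube.
  y = 1: RHS = 36 is not a perfect cube.
  y = -1: RHS = -12 is not a perfect cube.
  y = 2: RHS = 204 is not a perfect cube.
  y = -2: RHS = -180 is not a perfect cube.
  y = 3: RHS = 660 is not a perfect cube.
  y = -3: RHS = -636 is not a perfect cube.
Continuing the search up to |y| = 30 finds no solutions either.
No (x, y) in the scanned range satisfies the equation.

No integer solutions with |y| ≤ 30.


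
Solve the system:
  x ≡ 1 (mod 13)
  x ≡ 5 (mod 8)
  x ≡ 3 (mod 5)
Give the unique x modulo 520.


Moduli 13, 8, 5 are pairwise coprime; by CRT there is a unique solution modulo M = 13 · 8 · 5 = 520.
Solve pairwise, accumulating the modulus:
  Start with x ≡ 1 (mod 13).
  Combine with x ≡ 5 (mod 8): since gcd(13, 8) = 1, we get a unique residue mod 104.
    Write x = 1 + 13·t and substitute into x ≡ 5 (mod 8): 13·t ≡ 5 − 1 = 4 (mod 8).
    Reduce coefficients mod 8: 5·t ≡ 4 (mod 8).
    The inverse of 5 mod 8 is 5 (since 5·5 = 25 = 3·8 + 1), so t ≡ 5·4 = 20 ≡ 4 (mod 8).
    Then x = 1 + 13·4 = 53, valid modulo lcm(13, 8) = 104: x ≡ 53 (mod 104).
  Combine with x ≡ 3 (mod 5): since gcd(104, 5) = 1, we get a unique residue mod 520.
    Write x = 53 + 104·t and substitute into x ≡ 3 (mod 5): 104·t ≡ 3 − 53 = -50 (mod 5).
    Reduce coefficients mod 5: 4·t ≡ 0 (mod 5).
    The inverse of 4 mod 5 is 4 (since 4·4 = 16 = 3·5 + 1), so t ≡ 4·0 = 0 ≡ 0 (mod 5).
    Then x = 53 + 104·0 = 53, valid modulo lcm(104, 5) = 520: x ≡ 53 (mod 520).
Verify: 53 mod 13 = 1 ✓, 53 mod 8 = 5 ✓, 53 mod 5 = 3 ✓.

x ≡ 53 (mod 520).


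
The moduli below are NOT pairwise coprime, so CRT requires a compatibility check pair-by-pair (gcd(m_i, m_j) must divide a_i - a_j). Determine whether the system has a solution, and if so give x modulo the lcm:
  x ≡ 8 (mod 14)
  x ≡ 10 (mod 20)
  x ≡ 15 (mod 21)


Moduli 14, 20, 21 are not pairwise coprime, so CRT works modulo lcm(m_i) when all pairwise compatibility conditions hold.
Pairwise compatibility: gcd(m_i, m_j) must divide a_i - a_j for every pair.
Merge one congruence at a time:
  Start: x ≡ 8 (mod 14).
  Combine with x ≡ 10 (mod 20): gcd(14, 20) = 2; 10 - 8 = 2, which IS divisible by 2, so compatible.
    Write x = 8 + 14·t and substitute into x ≡ 10 (mod 20): 14·t ≡ 10 − 8 = 2 (mod 20).
    Divide the congruence (and modulus) by g = 2: 7·t ≡ 1 (mod 10).
    The inverse of 7 mod 10 is 3 (since 7·3 = 21 = 2·10 + 1), so t ≡ 3·1 = 3 ≡ 3 (mod 10).
    Then x = 8 + 14·3 = 50, valid modulo lcm(14, 20) = 140: x ≡ 50 (mod 140).
  Combine with x ≡ 15 (mod 21): gcd(140, 21) = 7; 15 - 50 = -35, which IS divisible by 7, so compatible.
    Write x = 50 + 140·t and substitute into x ≡ 15 (mod 21): 140·t ≡ 15 − 50 = -35 (mod 21).
    Divide the congruence (and modulus) by g = 7: 20·t ≡ -5 (mod 3).
    Reduce coefficients mod 3: 2·t ≡ 1 (mod 3).
    The inverse of 2 mod 3 is 2 (since 2·2 = 4 = 1·3 + 1), so t ≡ 2·1 = 2 ≡ 2 (mod 3).
    Then x = 50 + 140·2 = 330, valid modulo lcm(140, 21) = 420: x ≡ 330 (mod 420).
Verify: 330 mod 14 = 8, 330 mod 20 = 10, 330 mod 21 = 15.

x ≡ 330 (mod 420).


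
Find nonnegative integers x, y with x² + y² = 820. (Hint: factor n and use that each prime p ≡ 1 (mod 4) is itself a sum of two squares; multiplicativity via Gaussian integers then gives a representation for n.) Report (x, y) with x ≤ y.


Step 1: Factor n = 820 = 2^2 · 5 · 41.
Step 2: Check the mod-4 condition on each prime factor: 2 = 2 (special); 5 ≡ 1 (mod 4), exponent 1; 41 ≡ 1 (mod 4), exponent 1.
All primes ≡ 3 (mod 4) appear to even exponent (or don't appear), so by the two-squares theorem n IS expressible as a sum of two squares.
Step 3: Build a representation. Group n = k² · m with k = 2 and m = 5 · 41 = 205 (a product of primes ≡ 1 (mod 4)); a representation of m scales to one of n via (k·x)² + (k·y)² = k²(x² + y²). Each prime p ≡ 1 (mod 4) is itself a sum of two squares; find a² by testing p − a² for a perfect square:
  5: 5 − 1² = 4 = 2² ⇒ 5 = 1² + 2².
  41: 41 − 1² = 40, 41 − 2² = 37, 41 − 3² = 32, 41 − 4² = 25 = 5² ⇒ 41 = 4² + 5².
  Combine using the Brahmagupta–Fibonacci identity (a² + b²)(c² + d²) = (ac − bd)² + (ad + bc)² = (ac + bd)² + (ad − bc)²:
  5 · 41 = 205: from (1² + 2²)(4² + 5²), take (1·4 − 2·5, 1·5 + 2·4) = (4 − 10, 5 + 8) = (-6, 13); dropping signs (only squares matter) gives (6, 13); check 6² + 13² = 36 + 169 = 205 ✓.
  Scale by k = 2: (2·6, 2·13) = (12, 26).
Step 4: Order so x ≤ y and verify: 12² + 26² = 144 + 676 = 820 = n. ✓

n = 820 = 12² + 26² (one valid representation with x ≤ y).


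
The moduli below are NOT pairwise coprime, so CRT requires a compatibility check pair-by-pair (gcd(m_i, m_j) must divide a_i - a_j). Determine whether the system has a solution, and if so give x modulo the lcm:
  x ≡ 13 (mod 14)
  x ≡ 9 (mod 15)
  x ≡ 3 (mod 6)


Moduli 14, 15, 6 are not pairwise coprime, so CRT works modulo lcm(m_i) when all pairwise compatibility conditions hold.
Pairwise compatibility: gcd(m_i, m_j) must divide a_i - a_j for every pair.
Merge one congruence at a time:
  Start: x ≡ 13 (mod 14).
  Combine with x ≡ 9 (mod 15): gcd(14, 15) = 1; 9 - 13 = -4, which IS divisible by 1, so compatible.
    Write x = 13 + 14·t and substitute into x ≡ 9 (mod 15): 14·t ≡ 9 − 13 = -4 (mod 15).
    Reduce coefficients mod 15: 14·t ≡ 11 (mod 15).
    The inverse of 14 mod 15 is 14 (since 14·14 = 196 = 13·15 + 1), so t ≡ 14·11 = 154 ≡ 4 (mod 15).
    Then x = 13 + 14·4 = 69, valid modulo lcm(14, 15) = 210: x ≡ 69 (mod 210).
  Combine with x ≡ 3 (mod 6): gcd(210, 6) = 6; 3 - 69 = -66, which IS divisible by 6, so compatible.
    Write x = 69 + 210·t and substitute into x ≡ 3 (mod 6): 210·t ≡ 3 − 69 = -66 (mod 6).
    Divide the congruence (and modulus) by g = 6: 35·t ≡ -11 (mod 1).
    Modulo 1 every t works; take t = 0.
    Then x = 69 + 210·0 = 69, valid modulo lcm(210, 6) = 210: x ≡ 69 (mod 210).
Verify: 69 mod 14 = 13, 69 mod 15 = 9, 69 mod 6 = 3.

x ≡ 69 (mod 210).


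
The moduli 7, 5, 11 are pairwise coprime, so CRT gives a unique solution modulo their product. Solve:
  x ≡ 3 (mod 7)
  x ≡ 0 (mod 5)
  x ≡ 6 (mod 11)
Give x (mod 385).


Moduli 7, 5, 11 are pairwise coprime; by CRT there is a unique solution modulo M = 7 · 5 · 11 = 385.
Solve pairwise, accumulating the modulus:
  Start with x ≡ 3 (mod 7).
  Combine with x ≡ 0 (mod 5): since gcd(7, 5) = 1, we get a unique residue mod 35.
    Write x = 3 + 7·t and substitute into x ≡ 0 (mod 5): 7·t ≡ 0 − 3 = -3 (mod 5).
    Reduce coefficients mod 5: 2·t ≡ 2 (mod 5).
    The inverse of 2 mod 5 is 3 (since 2·3 = 6 = 1·5 + 1), so t ≡ 3·2 = 6 ≡ 1 (mod 5).
    Then x = 3 + 7·1 = 10, valid modulo lcm(7, 5) = 35: x ≡ 10 (mod 35).
  Combine with x ≡ 6 (mod 11): since gcd(35, 11) = 1, we get a unique residue mod 385.
    Write x = 10 + 35·t and substitute into x ≡ 6 (mod 11): 35·t ≡ 6 − 10 = -4 (mod 11).
    Reduce coefficients mod 11: 2·t ≡ 7 (mod 11).
    The inverse of 2 mod 11 is 6 (since 2·6 = 12 = 1·11 + 1), so t ≡ 6·7 = 42 ≡ 9 (mod 11).
    Then x = 10 + 35·9 = 325, valid modulo lcm(35, 11) = 385: x ≡ 325 (mod 385).
Verify: 325 mod 7 = 3 ✓, 325 mod 5 = 0 ✓, 325 mod 11 = 6 ✓.

x ≡ 325 (mod 385).


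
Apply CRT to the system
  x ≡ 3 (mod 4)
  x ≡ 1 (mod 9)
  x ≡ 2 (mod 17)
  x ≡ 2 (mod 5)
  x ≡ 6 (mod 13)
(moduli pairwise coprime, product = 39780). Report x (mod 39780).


Product of moduli M = 4 · 9 · 17 · 5 · 13 = 39780.
Merge one congruence at a time:
  Start: x ≡ 3 (mod 4).
  Combine with x ≡ 1 (mod 9); new modulus lcm = 36.
    Write x = 3 + 4·t and substitute into x ≡ 1 (mod 9): 4·t ≡ 1 − 3 = -2 (mod 9).
    Reduce coefficients mod 9: 4·t ≡ 7 (mod 9).
    The inverse of 4 mod 9 is 7 (since 4·7 = 28 = 3·9 + 1), so t ≡ 7·7 = 49 ≡ 4 (mod 9).
    Then x = 3 + 4·4 = 19, valid modulo lcm(4, 9) = 36: x ≡ 19 (mod 36).
  Combine with x ≡ 2 (mod 17); new modulus lcm = 612.
    Write x = 19 + 36·t and substitute into x ≡ 2 (mod 17): 36·t ≡ 2 − 19 = -17 (mod 17).
    Reduce coefficients mod 17: 2·t ≡ 0 (mod 17).
    The inverse of 2 mod 17 is 9 (since 2·9 = 18 = 1·17 + 1), so t ≡ 9·0 = 0 ≡ 0 (mod 17).
    Then x = 19 + 36·0 = 19, valid modulo lcm(36, 17) = 612: x ≡ 19 (mod 612).
  Combine with x ≡ 2 (mod 5); new modulus lcm = 3060.
    Write x = 19 + 612·t and substitute into x ≡ 2 (mod 5): 612·t ≡ 2 − 19 = -17 (mod 5).
    Reduce coefficients mod 5: 2·t ≡ 3 (mod 5).
    The inverse of 2 mod 5 is 3 (since 2·3 = 6 = 1·5 + 1), so t ≡ 3·3 = 9 ≡ 4 (mod 5).
    Then x = 19 + 612·4 = 2467, valid modulo lcm(612, 5) = 3060: x ≡ 2467 (mod 3060).
  Combine with x ≡ 6 (mod 13); new modulus lcm = 39780.
    Write x = 2467 + 3060·t and substitute into x ≡ 6 (mod 13): 3060·t ≡ 6 − 2467 = -2461 (mod 13).
    Reduce coefficients mod 13: 5·t ≡ 9 (mod 13).
    The inverse of 5 mod 13 is 8 (since 5·8 = 40 = 3·13 + 1), so t ≡ 8·9 = 72 ≡ 7 (mod 13).
    Then x = 2467 + 3060·7 = 23887, valid modulo lcm(3060, 13) = 39780: x ≡ 23887 (mod 39780).
Verify against each original: 23887 mod 4 = 3, 23887 mod 9 = 1, 23887 mod 17 = 2, 23887 mod 5 = 2, 23887 mod 13 = 6.

x ≡ 23887 (mod 39780).
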